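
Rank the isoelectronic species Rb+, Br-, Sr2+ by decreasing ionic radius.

Br- > Rb+ > Sr2+

All of these have 36 electrons, so size is governed by nuclear charge alone: the more protons, the stronger the pull on the same electron cloud, and the smaller the ion.
Nuclear charges: Sr2+ (Z=38), Rb+ (Z=37), Br- (Z=35).
Largest to smallest: Br- > Rb+ > Sr2+.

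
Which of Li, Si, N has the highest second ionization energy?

Consider each +1 ion: Li⁺ is the bare [He] core; Si⁺ still has 3 valence electrons; N⁺ still has 4 valence electrons.
Core electrons are held far more tightly than valence electrons, so Li tops the IE_2 order.
Valence configurations: Si⁺ [Ne]3s²3p¹, N⁺ [He]2s²2p².
Tabulated IE_2 (kJ/mol): Li 7298, Si 1577, N 2856.
So the second ionization energies run Si < N < Li.

Li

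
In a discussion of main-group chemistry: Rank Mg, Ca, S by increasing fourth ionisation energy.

Consider each +3 ion: Mg³⁺ is already 1 electron into the core; Ca³⁺ is already 1 electron into the core; S³⁺ still has 3 valence electrons.
Breaking into a closed-shell core is much more expensive than removing a leftover valence electron — Ca and Mg have the largest IE_4 here.
Tabulated IE_4 (kJ/mol): Mg 10543, Ca 6491, S 4556.
Putting it together, IE_4: S < Ca < Mg.

S, Ca, Mg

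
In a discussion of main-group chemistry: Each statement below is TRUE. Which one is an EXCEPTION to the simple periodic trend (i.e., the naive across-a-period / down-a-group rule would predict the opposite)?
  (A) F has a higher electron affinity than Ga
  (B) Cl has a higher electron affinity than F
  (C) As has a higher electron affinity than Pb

(B)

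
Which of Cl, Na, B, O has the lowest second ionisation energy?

Cl

The second ionization energy removes an electron from the +1 ion. For each element: Cl⁺ still has 6 valence electrons; Na⁺ is the bare [Ne] core; B⁺ still has 2 valence electrons; O⁺ still has 5 valence electrons.
Pulling an electron out of a noble-gas core costs far more than removing a remaining valence electron, so Na sits at the high end of IE_2.
Valence configurations: Cl⁺ [Ne]3s²3p⁴, B⁺ [He]2s², O⁺ [He]2s²2p³.
The numbers (kJ/mol): Cl 2298, Na 4562, B 2427, O 3388.
Overall IE_2 order: Cl < B < O < Na.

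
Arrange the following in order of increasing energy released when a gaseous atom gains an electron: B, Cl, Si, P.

B, P, Si, Cl

Electron affinity generally becomes more exothermic across a period toward the halogens and less exothermic down a group.
Neither a single period nor a single group — weigh both effects.
P > B: period and group pull opposite ways; the across-period shift dominates (72 vs 27 kJ/mol).
Si > P: this pair runs against the simple trend — see the exception note.
Cl > Si: both are in period 3; the period trend gives Cl the larger value.
Note the exception: Si has a higher electron affinity than P, contrary to the simple trend — adding an electron to P's half-filled 3p³ is unfavourable, so Si (3p²) has the more exothermic EA.
For reference (kJ/mol): B 27, Si 134, P 72, Cl 349.
So from lowest to highest: B < P < Si < Cl.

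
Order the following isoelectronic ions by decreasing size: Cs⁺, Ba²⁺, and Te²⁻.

All of these have 54 electrons, so size is governed by nuclear charge alone: the more protons, the stronger the pull on the same electron cloud, and the smaller the ion.
Nuclear charges: Ba²⁺ (Z=56), Cs⁺ (Z=55), Te²⁻ (Z=52).
Largest to smallest: Te²⁻ > Cs⁺ > Ba²⁺.

Te²⁻ > Cs⁺ > Ba²⁺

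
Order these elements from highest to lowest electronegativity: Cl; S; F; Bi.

F > Cl > S > Bi

F is in period 2, group 17; S is in period 3, group 16; Cl is in period 3, group 17; Bi is in period 6, group 15.
Atoms toward the upper right of the periodic table pull bonding electrons most strongly.
Neither a single period nor a single group — weigh both effects.
S > Bi: relative to Bi, both the across-period and down-group shifts push S's electronegativity up.
Cl > S: Cl lies to the right of S in period 3, so the across-period effect alone puts Cl higher.
F > Cl: they share group 17; the group trend gives F the larger value.
For reference (Pauling): F 3.98, S 2.58, Cl 3.16, Bi 2.02.
So from highest to lowest: F > Cl > S > Bi.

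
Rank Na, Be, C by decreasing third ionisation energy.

Be > Na > C

IE_3 is the cost of taking one more electron from the +2 cation: Na²⁺ is already 1 electron into the core; Be²⁺ is the bare [He] core; C²⁺ still has 2 valence electrons.
Core electrons are held far more tightly than valence electrons, so Na and Be top the IE_3 order.
The numbers (kJ/mol): Na 6910, Be 14849, C 4620.
Overall IE_3 order: C < Na < Be.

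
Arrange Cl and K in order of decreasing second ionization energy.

Consider each +1 ion: Cl⁺ still has 6 valence electrons; K⁺ is the bare [Ar] core.
Core electrons are held far more tightly than valence electrons, so K tops the IE_2 order.
The numbers (kJ/mol): Cl 2298, K 3052.
So the second ionization energies run Cl < K.

K > Cl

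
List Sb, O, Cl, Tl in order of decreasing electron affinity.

O is in period 2, group 16; Cl is in period 3, group 17; Sb is in period 5, group 15; Tl is in period 6, group 13.
Adding an electron releases more energy for atoms nearer the top right (short of the noble gases).
Neither a single period nor a single group — weigh both effects.
Sb > Tl: relative to Tl, both the across-period and down-group shifts push Sb's electron affinity up.
O > Sb: relative to Sb, both the across-period and down-group shifts push O's electron affinity up.
Cl > O: the two effects oppose for this pair; the across-period effect wins (349 vs 141 kJ/mol).
Tabulated electron affinity (kJ/mol): O 141, Cl 349, Sb 103, Tl 19.
So from highest to lowest: Cl > O > Sb > Tl.

Cl, O, Sb, Tl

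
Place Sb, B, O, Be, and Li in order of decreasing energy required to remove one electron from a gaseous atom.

Li is in period 2, group 1; Be is in period 2, group 2; B is in period 2, group 13; O is in period 2, group 16; Sb is in period 5, group 15.
Removing the outermost electron gets harder across a period and easier down a group.
These span different periods and groups, so the two trends combine.
B > Li: both are in period 2; the period trend gives B the larger value.
Sb > B: the two effects oppose for this pair; the across-period effect wins (831 vs 801 kJ/mol).
Be > Sb: the two effects oppose for this pair; the down-group effect wins (900 vs 831 kJ/mol).
O > Be: O lies to the right of Be in period 2, so the across-period effect alone puts O higher.
Note the exception: Be has a higher first ionization energy than B, contrary to the simple trend — removing B's lone 2p electron is easier than breaking Be's filled 2s².
Tabulated first ionization energy (kJ/mol): Li 520, Be 900, B 801, O 1314, Sb 831.
So from highest to lowest: O > Be > Sb > B > Li.

O > Be > Sb > B > Li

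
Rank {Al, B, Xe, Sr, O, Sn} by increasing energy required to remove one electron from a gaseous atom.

Sr < Al < Sn < B < Xe < O

B is in period 2, group 13; O is in period 2, group 16; Al is in period 3, group 13; Sr is in period 5, group 2; Sn is in period 5, group 14; Xe is in period 5, group 18.
Across a period the outer electron is held more tightly (higher IE₁); down a group it sits in a higher shell, more shielded, and comes off more easily.
Neither a single period nor a single group — weigh both effects.
Al > Sr: both effects reinforce here, so Al is clearly the higher of the two.
Sn > Al: period and group pull opposite ways; the across-period shift dominates (709 vs 578 kJ/mol).
B > Sn: period and group pull opposite ways; the down-group shift dominates (801 vs 709 kJ/mol).
Xe > B: period and group pull opposite ways; the across-period shift dominates (1170 vs 801 kJ/mol).
O > Xe: the two effects oppose for this pair; the down-group effect wins (1314 vs 1170 kJ/mol).
Tabulated first ionization energy (kJ/mol): B 801, O 1314, Al 578, Sr 550, Sn 709, Xe 1170.
So from lowest to highest: Sr < Al < Sn < B < Xe < O.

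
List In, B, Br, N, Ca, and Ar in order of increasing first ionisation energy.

In, Ca, B, Br, N, Ar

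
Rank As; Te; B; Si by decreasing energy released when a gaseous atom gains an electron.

B is in period 2, group 13; Si is in period 3, group 14; As is in period 4, group 15; Te is in period 5, group 16.
EA tends to increase across a period and decrease down a group, though the pattern is less regular than for IE or radius.
A diagonal step moves right (one effect) and down (the opposite effect) at once.
As > B: the two effects oppose for this pair; the across-period effect wins (78 vs 27 kJ/mol).
Si > As: the two effects oppose for this pair; the down-group effect wins (134 vs 78 kJ/mol).
Te > Si: period and group pull opposite ways; the across-period shift dominates (190 vs 134 kJ/mol).
Approximate values (kJ/mol): B 27, Si 134, As 78, Te 190.
So from highest to lowest: Te > Si > As > B.

Te > Si > As > B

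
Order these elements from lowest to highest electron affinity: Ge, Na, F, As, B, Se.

B < Na < As < Ge < Se < F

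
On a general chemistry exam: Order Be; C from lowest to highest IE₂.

Be, C

IE_2 is the cost of taking one more electron from the +1 cation: Be⁺ still has 1 valence electron; C⁺ still has 3 valence electrons.
All are still removing valence electrons, so compare the +1 ions as you would atoms: IE_2 generally rises across a period (higher Z_eff) and falls down a group (larger shell), subject to the usual subshell exceptions.
Valence configurations: Be⁺ [He]2s¹, C⁺ [He]2s²2p¹.
The numbers (kJ/mol): Be 1757, C 2353.
Putting it together, IE_2: Be < C.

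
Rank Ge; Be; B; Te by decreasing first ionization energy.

Be is in period 2, group 2; B is in period 2, group 13; Ge is in period 4, group 14; Te is in period 5, group 16.
First ionization energy rises across a period (greater Z_eff holds electrons more tightly) and falls down a group (valence electrons are farther from the nucleus).
Here both period and group differ, so the two effects have to be weighed against each other.
B > Ge: period and group pull opposite ways; the down-group shift dominates (801 vs 762 kJ/mol).
Te > B: period and group pull opposite ways; the across-period shift dominates (869 vs 801 kJ/mol).
Be > Te: period and group pull opposite ways; the down-group shift dominates (900 vs 869 kJ/mol).
Note the exception: Be has a higher first ionization energy than B, contrary to the simple trend — removing B's lone 2p electron is easier than breaking Be's filled 2s².
Tabulated first ionization energy (kJ/mol): Be 900, B 801, Ge 762, Te 869.
So from highest to lowest: Be > Te > B > Ge.

Be, Te, B, Ge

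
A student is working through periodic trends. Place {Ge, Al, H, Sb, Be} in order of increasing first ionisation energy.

Al, Ge, Sb, Be, H

H is in period 1, group 1; Be is in period 2, group 2; Al is in period 3, group 13; Ge is in period 4, group 14; Sb is in period 5, group 15.
IE₁ increases left→right with effective nuclear charge and decreases top→bottom as the valence shell moves farther out.
These sit on a diagonal, where the across-period and down-group effects partly cancel.
Ge > Al: period and group pull opposite ways; the across-period shift dominates (762 vs 578 kJ/mol).
Sb > Ge: period and group pull opposite ways; the across-period shift dominates (831 vs 762 kJ/mol).
Be > Sb: the two effects oppose for this pair; the down-group effect wins (900 vs 831 kJ/mol).
H > Be: period and group pull opposite ways; the down-group shift dominates (1312 vs 900 kJ/mol).
For reference (kJ/mol): H 1312, Be 900, Al 578, Ge 762, Sb 831.
So from lowest to highest: Al < Ge < Sb < Be < H.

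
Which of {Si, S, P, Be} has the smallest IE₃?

P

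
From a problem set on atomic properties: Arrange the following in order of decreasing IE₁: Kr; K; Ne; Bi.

Ne > Kr > Bi > K

First ionization energy rises across a period (greater Z_eff holds electrons more tightly) and falls down a group (valence electrons are farther from the nucleus).
Neither a single period nor a single group — weigh both effects.
Bi > K: the two effects oppose for this pair; the across-period effect wins (703 vs 419 kJ/mol).
Kr > Bi: relative to Bi, both the across-period and down-group shifts push Kr's first ionization energy up.
Ne > Kr: Ne sits above Kr in group 18, so the down-group effect alone puts Ne higher.
Tabulated first ionization energy (kJ/mol): Ne 2081, K 419, Kr 1351, Bi 703.
So from highest to lowest: Ne > Kr > Bi > K.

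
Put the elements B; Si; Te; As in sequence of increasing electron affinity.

B is in period 2, group 13; Si is in period 3, group 14; As is in period 4, group 15; Te is in period 5, group 16.
Electron affinity generally becomes more exothermic across a period toward the halogens and less exothermic down a group.
A diagonal step moves right (one effect) and down (the opposite effect) at once.
As > B: period and group pull opposite ways; the across-period shift dominates (78 vs 27 kJ/mol).
Si > As: period and group pull opposite ways; the down-group shift dominates (134 vs 78 kJ/mol).
Te > Si: period and group pull opposite ways; the across-period shift dominates (190 vs 134 kJ/mol).
For reference (kJ/mol): B 27, Si 134, As 78, Te 190.
So from lowest to highest: B < As < Si < Te.

B < As < Si < Te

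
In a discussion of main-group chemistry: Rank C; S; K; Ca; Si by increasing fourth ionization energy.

IE_4 is the cost of taking one more electron from the +3 cation: C³⁺ still has 1 valence electron; S³⁺ still has 3 valence electrons; K³⁺ is already 2 electrons into the core; Ca³⁺ is already 1 electron into the core; Si³⁺ still has 1 valence electron.
Usually core removal costs more than valence removal, but here the competition is close: a tightly held n=2 valence electron can cost more to remove than an n=3 core electron, so the actual values have to decide it.
Valence configurations: C³⁺ [He]2s¹, S³⁺ [Ne]3s²3p¹, Si³⁺ [Ne]3s¹.
The numbers (kJ/mol): C 6223, S 4556, K 5877, Ca 6491, Si 4356.
So the fourth ionization energies run Si < S < K < C < Ca.

Si, S, K, C, Ca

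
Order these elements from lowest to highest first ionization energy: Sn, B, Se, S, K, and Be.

K < Sn < B < Be < Se < S

Across a period the outer electron is held more tightly (higher IE₁); down a group it sits in a higher shell, more shielded, and comes off more easily.
These span different periods and groups, so the two trends combine.
Sn > K: period and group pull opposite ways; the across-period shift dominates (709 vs 419 kJ/mol).
B > Sn: period and group pull opposite ways; the down-group shift dominates (801 vs 709 kJ/mol).
Be > B: this pair runs against the simple trend — see the exception note.
Se > Be: the two effects oppose for this pair; the across-period effect wins (941 vs 900 kJ/mol).
S > Se: they share group 16; the group trend gives S the larger value.
Note the exception: Be has a higher first ionization energy than B, contrary to the simple trend — removing B's lone 2p electron is easier than breaking Be's filled 2s².
Approximate values (kJ/mol): Be 900, B 801, S 1000, K 419, Se 941, Sn 709.
So from lowest to highest: K < Sn < B < Be < Se < S.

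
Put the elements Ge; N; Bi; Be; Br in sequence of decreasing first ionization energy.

Be is in period 2, group 2; N is in period 2, group 15; Ge is in period 4, group 14; Br is in period 4, group 17; Bi is in period 6, group 15.
First ionization energy rises across a period (greater Z_eff holds electrons more tightly) and falls down a group (valence electrons are farther from the nucleus).
These span different periods and groups, so the two trends combine.
Ge > Bi: period and group pull opposite ways; the down-group shift dominates (762 vs 703 kJ/mol).
Be > Ge: the two effects oppose for this pair; the down-group effect wins (900 vs 762 kJ/mol).
Br > Be: period and group pull opposite ways; the across-period shift dominates (1140 vs 900 kJ/mol).
N > Br: the two effects oppose for this pair; the down-group effect wins (1402 vs 1140 kJ/mol).
For reference (kJ/mol): Be 900, N 1402, Ge 762, Br 1140, Bi 703.
So from highest to lowest: N > Br > Be > Ge > Bi.

N > Br > Be > Ge > Bi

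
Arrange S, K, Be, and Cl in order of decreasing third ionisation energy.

Consider each +2 ion: S²⁺ still has 4 valence electrons; K²⁺ is already 1 electron into the core; Be²⁺ is the bare [He] core; Cl²⁺ still has 5 valence electrons.
Core electrons are held far more tightly than valence electrons, so K and Be top the IE_3 order.
Valence configurations: S²⁺ [Ne]3s²3p², Cl²⁺ [Ne]3s²3p³.
The numbers (kJ/mol): S 3357, K 4420, Be 14849, Cl 3822.
Putting it together, IE_3: S < Cl < K < Be.

Be > K > Cl > S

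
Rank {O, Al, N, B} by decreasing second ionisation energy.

After 1 electron has been removed, what remains? O⁺ still has 5 valence electrons; Al⁺ still has 2 valence electrons; N⁺ still has 4 valence electrons; B⁺ still has 2 valence electrons.
All are still removing valence electrons, so compare the +1 ions as you would atoms: IE_2 generally rises across a period (higher Z_eff) and falls down a group (larger shell), subject to the usual subshell exceptions.
Valence configurations: O⁺ [He]2s²2p³, Al⁺ [Ne]3s², N⁺ [He]2s²2p², B⁺ [He]2s².
Tabulated IE_2 (kJ/mol): O 3388, Al 1817, N 2856, B 2427.
Putting it together, IE_2: Al < B < N < O.

O > N > B > Al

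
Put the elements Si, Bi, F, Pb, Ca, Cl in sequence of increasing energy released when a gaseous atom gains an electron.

Ca < Pb < Bi < Si < F < Cl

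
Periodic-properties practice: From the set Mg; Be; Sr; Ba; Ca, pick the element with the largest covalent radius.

Ba

Be is in period 2, group 2; Mg is in period 3, group 2; Ca is in period 4, group 2; Sr is in period 5, group 2; Ba is in period 6, group 2.
Moving right in a period, electrons are added to the same shell under a stronger nuclear pull, so atoms get smaller; moving down, a new shell is opened and atoms get larger.
All are in group 2, so atomic radius increases down the group.
The largest covalent radius among these belongs to Ba.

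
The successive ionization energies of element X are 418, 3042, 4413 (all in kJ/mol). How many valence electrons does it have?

1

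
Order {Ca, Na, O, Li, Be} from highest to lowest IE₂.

IE_2 is the cost of taking one more electron from the +1 cation: Ca⁺ still has 1 valence electron; Na⁺ is the bare [Ne] core; O⁺ still has 5 valence electrons; Li⁺ is the bare [He] core; Be⁺ still has 1 valence electron.
Pulling an electron out of a noble-gas core costs far more than removing a remaining valence electron, so Na and Li sit at the high end of IE_2.
Valence configurations: Ca⁺ [Ar]4s¹, O⁺ [He]2s²2p³, Be⁺ [He]2s¹.
The numbers (kJ/mol): Ca 1145, Na 4562, O 3388, Li 7298, Be 1757.
Putting it together, IE_2: Ca < Be < O < Na < Li.

Li > Na > O > Be > Ca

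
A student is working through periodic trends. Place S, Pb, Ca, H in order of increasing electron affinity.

Electron affinity generally becomes more exothermic across a period toward the halogens and less exothermic down a group.
Here both period and group differ, so the two effects have to be weighed against each other.
Pb > Ca: period and group pull opposite ways; the across-period shift dominates (35 vs 2 kJ/mol).
H > Pb: the two effects oppose for this pair; the down-group effect wins (73 vs 35 kJ/mol).
S > H: the two effects oppose for this pair; the across-period effect wins (200 vs 73 kJ/mol).
Tabulated electron affinity (kJ/mol): H 73, S 200, Ca 2, Pb 35.
So from lowest to highest: Ca < Pb < H < S.

Ca, Pb, H, S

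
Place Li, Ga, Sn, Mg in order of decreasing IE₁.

Li is in period 2, group 1; Mg is in period 3, group 2; Ga is in period 4, group 13; Sn is in period 5, group 14.
First ionization energy rises across a period (greater Z_eff holds electrons more tightly) and falls down a group (valence electrons are farther from the nucleus).
A diagonal step moves right (one effect) and down (the opposite effect) at once.
Ga > Li: the two effects oppose for this pair; the across-period effect wins (579 vs 520 kJ/mol).
Sn > Ga: the two effects oppose for this pair; the across-period effect wins (709 vs 579 kJ/mol).
Mg > Sn: period and group pull opposite ways; the down-group shift dominates (738 vs 709 kJ/mol).
Approximate values (kJ/mol): Li 520, Mg 738, Ga 579, Sn 709.
So from highest to lowest: Mg > Sn > Ga > Li.

Mg > Sn > Ga > Li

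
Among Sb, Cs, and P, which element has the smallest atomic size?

Radius decreases left→right (rising Z_eff, same n) and increases top→bottom (higher n).
Neither a single period nor a single group — weigh both effects.
Sb > P: they share group 15; the group trend gives Sb the larger value.
Cs > Sb: both effects reinforce here, so Cs is clearly the larger of the two.
Approximate values (pm): P 111, Sb 140, Cs 232.
The smallest atomic size among these belongs to P.

P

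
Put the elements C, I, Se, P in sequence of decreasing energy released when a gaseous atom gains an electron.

C is in period 2, group 14; P is in period 3, group 15; Se is in period 4, group 16; I is in period 5, group 17.
Electron affinity generally becomes more exothermic across a period toward the halogens and less exothermic down a group.
A diagonal step moves right (one effect) and down (the opposite effect) at once.
C > P: the two effects oppose for this pair; the down-group effect wins (122 vs 72 kJ/mol).
Se > C: the two effects oppose for this pair; the across-period effect wins (195 vs 122 kJ/mol).
I > Se: the two effects oppose for this pair; the across-period effect wins (295 vs 195 kJ/mol).
Tabulated electron affinity (kJ/mol): C 122, P 72, Se 195, I 295.
So from highest to lowest: I > Se > C > P.

I > Se > C > P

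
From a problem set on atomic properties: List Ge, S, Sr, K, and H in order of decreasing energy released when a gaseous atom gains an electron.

S > Ge > H > K > Sr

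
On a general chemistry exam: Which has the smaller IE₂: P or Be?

The second ionization energy removes an electron from the +1 ion. For each element: P⁺ still has 4 valence electrons; Be⁺ still has 1 valence electron.
All are still removing valence electrons, so compare the +1 ions as you would atoms: IE_2 generally rises across a period (higher Z_eff) and falls down a group (larger shell), subject to the usual subshell exceptions.
Valence configurations: P⁺ [Ne]3s²3p², Be⁺ [He]2s¹.
Tabulated IE_2 (kJ/mol): P 1907, Be 1757.
Overall IE_2 order: Be < P.

Be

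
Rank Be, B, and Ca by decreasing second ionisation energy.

IE_2 is the cost of taking one more electron from the +1 cation: Be⁺ still has 1 valence electron; B⁺ still has 2 valence electrons; Ca⁺ still has 1 valence electron.
All are still removing valence electrons, so compare the +1 ions as you would atoms: IE_2 generally rises across a period (higher Z_eff) and falls down a group (larger shell), subject to the usual subshell exceptions.
Valence configurations: Be⁺ [He]2s¹, B⁺ [He]2s², Ca⁺ [Ar]4s¹.
The numbers (kJ/mol): Be 1757, B 2427, Ca 1145.
Hence IE_2: Ca < Be < B.

B, Be, Ca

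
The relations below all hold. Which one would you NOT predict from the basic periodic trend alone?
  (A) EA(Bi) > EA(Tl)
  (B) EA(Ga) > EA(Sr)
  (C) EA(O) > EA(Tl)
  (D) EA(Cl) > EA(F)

(D)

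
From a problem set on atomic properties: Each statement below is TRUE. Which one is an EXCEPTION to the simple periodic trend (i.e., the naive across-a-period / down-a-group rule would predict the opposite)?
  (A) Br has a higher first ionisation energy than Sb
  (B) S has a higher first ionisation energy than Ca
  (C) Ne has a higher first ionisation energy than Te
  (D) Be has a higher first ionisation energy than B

The general trend: first ionisation energy increases across a period and decreases down a group.
(A) Br (period 4, group 17) vs Sb (period 5, group 15): the stated order agrees with the simple trend.
(B) S (period 3, group 16) vs Ca (period 4, group 2): the stated order agrees with the simple trend.
(C) Ne (period 2, group 18) vs Te (period 5, group 16): the stated order agrees with the simple trend.
(D) Be (period 2, group 2) vs B (period 2, group 13): the stated order contradicts the simple trend.
The exception is (D): removing B's lone 2p electron is easier than breaking Be's filled 2s².

(D)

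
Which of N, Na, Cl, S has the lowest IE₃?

The third ionization energy removes an electron from the +2 ion. For each element: N²⁺ still has 3 valence electrons; Na²⁺ is already 1 electron into the core; Cl²⁺ still has 5 valence electrons; S²⁺ still has 4 valence electrons.
Core electrons are held far more tightly than valence electrons, so Na tops the IE_3 order.
Valence configurations: N²⁺ [He]2s²2p¹, Cl²⁺ [Ne]3s²3p³, S²⁺ [Ne]3s²3p².
Tabulated IE_3 (kJ/mol): N 4578, Na 6910, Cl 3822, S 3357.
Overall IE_3 order: S < Cl < N < Na.

S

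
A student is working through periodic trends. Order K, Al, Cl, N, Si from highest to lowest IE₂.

After 1 electron has been removed, what remains? K⁺ is the bare [Ar] core; Al⁺ still has 2 valence electrons; Cl⁺ still has 6 valence electrons; N⁺ still has 4 valence electrons; Si⁺ still has 3 valence electrons.
Pulling an electron out of a noble-gas core costs far more than removing a remaining valence electron, so K sits at the high end of IE_2.
Valence configurations: Al⁺ [Ne]3s², Cl⁺ [Ne]3s²3p⁴, N⁺ [He]2s²2p², Si⁺ [Ne]3s²3p¹.
Si⁺ loses a lone 3p electron whereas Al⁺ must break into a filled 3s² pair, so IE_2(Al) > IE_2(Si) even though Si has the higher nuclear charge.
Tabulated IE_2 (kJ/mol): K 3052, Al 1817, Cl 2298, N 2856, Si 1577.
So the second ionization energies run Si < Al < Cl < N < K.

K > N > Cl > Al > Si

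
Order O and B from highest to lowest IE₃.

O > B

IE_3 is the cost of taking one more electron from the +2 cation: O²⁺ still has 4 valence electrons; B²⁺ still has 1 valence electron.
All are still removing valence electrons, so compare the +2 ions as you would atoms: IE_3 generally rises across a period (higher Z_eff) and falls down a group (larger shell), subject to the usual subshell exceptions.
Valence configurations: O²⁺ [He]2s²2p², B²⁺ [He]2s¹.
The numbers (kJ/mol): O 5300, B 3660.
So the third ionization energies run B < O.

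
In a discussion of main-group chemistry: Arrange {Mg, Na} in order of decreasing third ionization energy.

After 2 electrons have been removed, what remains? Mg²⁺ is the bare [Ne] core; Na²⁺ is already 1 electron into the core.
All of these are removing an electron from a noble-gas core or deeper; the smaller core (lower principal quantum number) is held far more tightly, and within a period the higher nuclear charge binds the same core more tightly.
Tabulated IE_3 (kJ/mol): Mg 7733, Na 6910.
Overall IE_3 order: Na < Mg.

Mg, Na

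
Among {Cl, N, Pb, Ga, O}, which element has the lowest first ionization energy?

Ga

N is in period 2, group 15; O is in period 2, group 16; Cl is in period 3, group 17; Ga is in period 4, group 13; Pb is in period 6, group 14.
Removing the outermost electron gets harder across a period and easier down a group.
Neither a single period nor a single group — weigh both effects.
Pb > Ga: the two effects oppose for this pair; the across-period effect wins (716 vs 579 kJ/mol).
Cl > Pb: both effects reinforce here, so Cl is clearly the higher of the two.
O > Cl: the two effects oppose for this pair; the down-group effect wins (1314 vs 1251 kJ/mol).
N > O: this pair runs against the simple trend — see the exception note.
Note the exception: N has a higher first ionization energy than O, contrary to the simple trend — pairing an electron in O's 2p⁴ costs repulsion energy, so O ionizes more easily than half-filled N (2p³).
Approximate values (kJ/mol): N 1402, O 1314, Cl 1251, Ga 579, Pb 716.
The lowest first ionization energy among these belongs to Ga.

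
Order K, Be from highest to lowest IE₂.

After 1 electron has been removed, what remains? K⁺ is the bare [Ar] core; Be⁺ still has 1 valence electron.
Core electrons are held far more tightly than valence electrons, so K tops the IE_2 order.
Tabulated IE_2 (kJ/mol): K 3052, Be 1757.
Hence IE_2: Be < K.

K > Be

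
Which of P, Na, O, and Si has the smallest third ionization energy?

After 2 electrons have been removed, what remains? P²⁺ still has 3 valence electrons; Na²⁺ is already 1 electron into the core; O²⁺ still has 4 valence electrons; Si²⁺ still has 2 valence electrons.
Core electrons are held far more tightly than valence electrons, so Na tops the IE_3 order.
Valence configurations: P²⁺ [Ne]3s²3p¹, O²⁺ [He]2s²2p², Si²⁺ [Ne]3s².
P²⁺ loses a lone 3p electron whereas Si²⁺ must break into a filled 3s² pair, so IE_3(Si) > IE_3(P) even though P has the higher nuclear charge.
Approximate IE_3 values (kJ/mol): P 2914, Na 6910, O 5300, Si 3232.
So the third ionization energies run P < Si < O < Na.

P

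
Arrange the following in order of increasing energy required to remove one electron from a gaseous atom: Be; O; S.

Be, S, O

Be is in period 2, group 2; O is in period 2, group 16; S is in period 3, group 16.
First ionization energy rises across a period (greater Z_eff holds electrons more tightly) and falls down a group (valence electrons are farther from the nucleus).
These span different periods and groups, so the two trends combine.
S > Be: period and group pull opposite ways; the across-period shift dominates (1000 vs 900 kJ/mol).
O > S: they share group 16; the group trend gives O the larger value.
Approximate values (kJ/mol): Be 900, O 1314, S 1000.
So from lowest to highest: Be < S < O.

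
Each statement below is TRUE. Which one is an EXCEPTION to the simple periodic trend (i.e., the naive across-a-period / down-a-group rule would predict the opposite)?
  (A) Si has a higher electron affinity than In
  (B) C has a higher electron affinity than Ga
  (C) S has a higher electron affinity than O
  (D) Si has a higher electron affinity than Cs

(C)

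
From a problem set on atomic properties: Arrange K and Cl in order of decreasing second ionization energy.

IE_2 is the cost of taking one more electron from the +1 cation: K⁺ is the bare [Ar] core; Cl⁺ still has 6 valence electrons.
Pulling an electron out of a noble-gas core costs far more than removing a remaining valence electron, so K sits at the high end of IE_2.
Tabulated IE_2 (kJ/mol): K 3052, Cl 2298.
Putting it together, IE_2: Cl < K.

K > Cl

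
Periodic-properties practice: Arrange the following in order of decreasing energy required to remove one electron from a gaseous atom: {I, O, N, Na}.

N is in period 2, group 15; O is in period 2, group 16; Na is in period 3, group 1; I is in period 5, group 17.
Across a period the outer electron is held more tightly (higher IE₁); down a group it sits in a higher shell, more shielded, and comes off more easily.
Here both period and group differ, so the two effects have to be weighed against each other.
I > Na: period and group pull opposite ways; the across-period shift dominates (1008 vs 496 kJ/mol).
O > I: the two effects oppose for this pair; the down-group effect wins (1314 vs 1008 kJ/mol).
N > O: this pair runs against the simple trend — see the exception note.
Note the exception: N has a higher first ionization energy than O, contrary to the simple trend — pairing an electron in O's 2p⁴ costs repulsion energy, so O ionizes more easily than half-filled N (2p³).
Tabulated first ionization energy (kJ/mol): N 1402, O 1314, Na 496, I 1008.
So from highest to lowest: N > O > I > Na.

N, O, I, Na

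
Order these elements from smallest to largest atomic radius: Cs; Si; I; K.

Si is in period 3, group 14; K is in period 4, group 1; I is in period 5, group 17; Cs is in period 6, group 1.
Radius decreases left→right (rising Z_eff, same n) and increases top→bottom (higher n).
Neither a single period nor a single group — weigh both effects.
I > Si: period and group pull opposite ways; the down-group shift dominates (133 vs 116 pm).
K > I: the two effects oppose for this pair; the across-period effect wins (196 vs 133 pm).
Cs > K: they share group 1; the group trend gives Cs the larger value.
Approximate values (pm): Si 116, K 196, I 133, Cs 232.
So from smallest to largest: Si < I < K < Cs.

Si < I < K < Cs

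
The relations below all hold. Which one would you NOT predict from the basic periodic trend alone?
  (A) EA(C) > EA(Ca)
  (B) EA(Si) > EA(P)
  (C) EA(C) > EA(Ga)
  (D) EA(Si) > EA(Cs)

(B)

The general trend: electron affinity increases across a period and decreases down a group.
(A) C (period 2, group 14) vs Ca (period 4, group 2): the stated order agrees with the simple trend.
(B) Si (period 3, group 14) vs P (period 3, group 15): the stated order contradicts the simple trend.
(C) C (period 2, group 14) vs Ga (period 4, group 13): the stated order agrees with the simple trend.
(D) Si (period 3, group 14) vs Cs (period 6, group 1): the stated order agrees with the simple trend.
The exception is (B): adding an electron to P's half-filled 3p³ is unfavourable, so Si (3p²) has the more exothermic EA.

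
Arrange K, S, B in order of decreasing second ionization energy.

IE_2 is the cost of taking one more electron from the +1 cation: K⁺ is the bare [Ar] core; S⁺ still has 5 valence electrons; B⁺ still has 2 valence electrons.
Core electrons are held far more tightly than valence electrons, so K tops the IE_2 order.
Valence configurations: S⁺ [Ne]3s²3p³, B⁺ [He]2s².
Tabulated IE_2 (kJ/mol): K 3052, S 2252, B 2427.
Putting it together, IE_2: S < B < K.

K, B, S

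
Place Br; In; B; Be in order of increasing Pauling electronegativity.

Be < In < B < Br

EN rises left→right (higher Z_eff, smaller atoms) and falls top→bottom (larger, more shielded atoms).
Neither a single period nor a single group — weigh both effects.
In > Be: period and group pull opposite ways; the across-period shift dominates (1.78 vs 1.57).
B > In: B sits above In in group 13, so the down-group effect alone puts B higher.
Br > B: the two effects oppose for this pair; the across-period effect wins (2.96 vs 2.04).
For reference (Pauling): Be 1.57, B 2.04, Br 2.96, In 1.78.
So from lowest to highest: Be < In < B < Br.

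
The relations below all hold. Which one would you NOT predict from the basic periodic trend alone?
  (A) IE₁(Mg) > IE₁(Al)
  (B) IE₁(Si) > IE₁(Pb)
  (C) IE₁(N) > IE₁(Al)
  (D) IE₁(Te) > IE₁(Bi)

(A)

The general trend: first ionisation energy increases across a period and decreases down a group.
(A) Mg (period 3, group 2) vs Al (period 3, group 13): the stated order contradicts the simple trend.
(B) Si (period 3, group 14) vs Pb (period 6, group 14): the stated order agrees with the simple trend.
(C) N (period 2, group 15) vs Al (period 3, group 13): the stated order agrees with the simple trend.
(D) Te (period 5, group 16) vs Bi (period 6, group 15): the stated order agrees with the simple trend.
The exception is (A): Al's single 3p electron is easier to remove than one from Mg's filled 3s².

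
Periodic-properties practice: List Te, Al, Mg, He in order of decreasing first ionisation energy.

He, Te, Mg, Al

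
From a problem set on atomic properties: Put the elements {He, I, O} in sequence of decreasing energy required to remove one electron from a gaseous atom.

He is in period 1, group 18; O is in period 2, group 16; I is in period 5, group 17.
Across a period the outer electron is held more tightly (higher IE₁); down a group it sits in a higher shell, more shielded, and comes off more easily.
Neither a single period nor a single group — weigh both effects.
O > I: the two effects oppose for this pair; the down-group effect wins (1314 vs 1008 kJ/mol).
He > O: both effects reinforce here, so He is clearly the higher of the two.
Tabulated first ionization energy (kJ/mol): He 2372, O 1314, I 1008.
So from highest to lowest: He > O > I.

He > O > I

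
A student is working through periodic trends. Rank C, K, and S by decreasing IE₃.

IE_3 is the cost of taking one more electron from the +2 cation: C²⁺ still has 2 valence electrons; K²⁺ is already 1 electron into the core; S²⁺ still has 4 valence electrons.
Usually core removal costs more than valence removal, but here the competition is close: a tightly held n=2 valence electron can cost more to remove than an n=3 core electron, so the actual values have to decide it.
Valence configurations: C²⁺ [He]2s², S²⁺ [Ne]3s²3p².
Tabulated IE_3 (kJ/mol): C 4620, K 4420, S 3357.
Hence IE_3: S < K < C.

C > K > S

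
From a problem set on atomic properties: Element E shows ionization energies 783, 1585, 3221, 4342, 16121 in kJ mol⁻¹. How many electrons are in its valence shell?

4

Look for the largest jump between consecutive ionization energies: IE5/IE4 ≈ 3.7, far larger than any earlier ratio.
That jump marks the point where a core electron is being removed. So the atom has 4 valence electrons.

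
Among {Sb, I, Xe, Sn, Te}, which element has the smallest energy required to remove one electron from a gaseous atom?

Sn

Sn is in period 5, group 14; Sb is in period 5, group 15; Te is in period 5, group 16; I is in period 5, group 17; Xe is in period 5, group 18.
IE₁ increases left→right with effective nuclear charge and decreases top→bottom as the valence shell moves farther out.
All lie in period 5, so first ionization energy increases left to right.
The smallest energy required to remove one electron from a gaseous atom among these belongs to Sn.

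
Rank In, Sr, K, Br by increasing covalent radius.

K is in period 4, group 1; Br is in period 4, group 17; Sr is in period 5, group 2; In is in period 5, group 13.
Radius decreases left→right (rising Z_eff, same n) and increases top→bottom (higher n).
These span different periods and groups, so the two trends combine.
In > Br: relative to Br, both the across-period and down-group shifts push In's atomic radius up.
Sr > In: Sr lies to the left of In in period 5, so the across-period effect alone puts Sr larger.
K > Sr: period and group pull opposite ways; the across-period shift dominates (196 vs 185 pm).
Approximate values (pm): K 196, Br 114, Sr 185, In 142.
So from smallest to largest: Br < In < Sr < K.

Br, In, Sr, K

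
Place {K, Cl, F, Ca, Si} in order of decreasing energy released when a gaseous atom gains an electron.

Cl > F > Si > K > Ca

F is in period 2, group 17; Si is in period 3, group 14; Cl is in period 3, group 17; K is in period 4, group 1; Ca is in period 4, group 2.
Adding an electron releases more energy for atoms nearer the top right (short of the noble gases).
Here both period and group differ, so the two effects have to be weighed against each other.
K > Ca: this pair runs against the simple trend — see the exception note.
Si > K: both effects reinforce here, so Si is clearly the higher of the two.
F > Si: relative to Si, both the across-period and down-group shifts push F's electron affinity up.
Cl > F: this pair runs against the simple trend — see the exception note.
Note the exception: K has a higher electron affinity than Ca, contrary to the simple trend — adding an electron to Ca (ns²) has to open a new, higher-energy np subshell, which is unfavourable.
Note the exception: Cl has a higher electron affinity than F, contrary to the simple trend — F's small 2p subshell makes the incoming electron feel strong e⁻–e⁻ repulsion, so Cl actually releases more energy on gaining an electron.
For reference (kJ/mol): F 328, Si 134, Cl 349, K 48, Ca 2.
So from highest to lowest: Cl > F > Si > K > Ca.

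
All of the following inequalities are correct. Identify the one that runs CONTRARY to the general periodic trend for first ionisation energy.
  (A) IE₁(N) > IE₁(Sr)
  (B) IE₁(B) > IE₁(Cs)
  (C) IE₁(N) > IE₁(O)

(C)

The general trend: first ionisation energy increases across a period and decreases down a group.
(A) N (period 2, group 15) vs Sr (period 5, group 2): the stated order agrees with the simple trend.
(B) B (period 2, group 13) vs Cs (period 6, group 1): the stated order agrees with the simple trend.
(C) N (period 2, group 15) vs O (period 2, group 16): the stated order contradicts the simple trend.
The exception is (C): pairing an electron in O's 2p⁴ costs repulsion energy, so O ionizes more easily than half-filled N (2p³).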